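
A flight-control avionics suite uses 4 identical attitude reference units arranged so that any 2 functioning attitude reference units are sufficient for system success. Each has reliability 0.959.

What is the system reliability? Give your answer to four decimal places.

0.9997

R = Σ_{i=2}^{4} C(4,i) p^i (1−p)^{4−i} with p = 0.959
C(4,2)·0.959^2·0.041^2 = 0.009276
C(4,3)·0.959^3·0.041^1 = 0.144644
C(4,4)·0.959^4·0.041^0 = 0.845813
Sum = 0.9997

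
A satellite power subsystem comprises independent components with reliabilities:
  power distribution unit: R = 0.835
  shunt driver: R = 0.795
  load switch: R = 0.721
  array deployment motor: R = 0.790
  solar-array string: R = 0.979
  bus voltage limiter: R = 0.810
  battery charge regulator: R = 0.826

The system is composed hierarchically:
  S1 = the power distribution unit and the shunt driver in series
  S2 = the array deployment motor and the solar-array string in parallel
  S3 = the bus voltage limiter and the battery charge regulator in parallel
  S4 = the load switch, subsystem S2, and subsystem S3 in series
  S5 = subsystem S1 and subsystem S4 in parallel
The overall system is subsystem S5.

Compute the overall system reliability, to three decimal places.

0.897

Series (power distribution unit and shunt driver): 0.83500 × 0.79500 = 0.66383
Parallel (array deployment motor and solar-array string): 1 − (1 − 0.79000)(1 − 0.97900) = 0.99559
Parallel (bus voltage limiter and battery charge regulator): 1 − (1 − 0.81000)(1 − 0.82600) = 0.96694
Series (load switch, [0.99559], and [0.96694]): 0.72100 × 0.99559 × 0.96694 = 0.69409
Parallel ([0.66383] and [0.69409]): 1 − (1 − 0.66383)(1 − 0.69409) = 0.897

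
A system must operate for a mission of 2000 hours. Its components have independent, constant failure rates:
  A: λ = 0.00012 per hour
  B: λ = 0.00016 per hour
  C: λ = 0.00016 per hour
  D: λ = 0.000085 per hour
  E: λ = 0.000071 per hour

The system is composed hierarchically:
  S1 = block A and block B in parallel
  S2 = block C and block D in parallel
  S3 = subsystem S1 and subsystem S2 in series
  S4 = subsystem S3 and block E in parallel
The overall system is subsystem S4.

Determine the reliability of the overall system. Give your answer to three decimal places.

0.987

R(A) = exp(−0.00012 × 2000) = 0.78663
R(B) = exp(−0.00016 × 2000) = 0.72615
R(C) = exp(−0.00016 × 2000) = 0.72615
R(D) = exp(−0.000085 × 2000) = 0.84366
R(E) = exp(−0.000071 × 2000) = 0.86762
Parallel (A and B): 1 − (1 − 0.78663)(1 − 0.72615) = 0.94157
Parallel (C and D): 1 − (1 − 0.72615)(1 − 0.84366) = 0.95719
Series ([0.94157] and [0.95719]): 0.94157 × 0.95719 = 0.90126
Parallel ([0.90126] and E): 1 − (1 − 0.90126)(1 − 0.86762) = 0.987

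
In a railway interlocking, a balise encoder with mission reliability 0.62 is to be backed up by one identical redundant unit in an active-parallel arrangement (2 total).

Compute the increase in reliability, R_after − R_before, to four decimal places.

R_before = 0.62
R_after = 1 − (1 − 0.62)^2 = 0.8556
ΔR = 0.8556 − 0.62 = 0.2356

0.2356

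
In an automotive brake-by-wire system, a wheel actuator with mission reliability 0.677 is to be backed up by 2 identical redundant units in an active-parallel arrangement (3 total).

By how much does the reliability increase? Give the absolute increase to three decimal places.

R_before = 0.677
R_after = 1 − (1 − 0.677)^3 = 0.966
ΔR = 0.966 − 0.677 = 0.289

0.289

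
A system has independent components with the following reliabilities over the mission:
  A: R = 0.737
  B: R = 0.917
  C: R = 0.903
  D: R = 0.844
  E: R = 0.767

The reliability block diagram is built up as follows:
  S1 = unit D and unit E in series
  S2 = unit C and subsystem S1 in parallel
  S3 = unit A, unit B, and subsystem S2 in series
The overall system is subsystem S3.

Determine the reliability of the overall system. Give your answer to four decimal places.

0.6527

Series (D and E): 0.844000 × 0.767000 = 0.647348
Parallel (C and [0.647348]): 1 − (1 − 0.903000)(1 − 0.647348) = 0.965793
Series (A, B, and [0.965793]): 0.737000 × 0.917000 × 0.965793 = 0.6527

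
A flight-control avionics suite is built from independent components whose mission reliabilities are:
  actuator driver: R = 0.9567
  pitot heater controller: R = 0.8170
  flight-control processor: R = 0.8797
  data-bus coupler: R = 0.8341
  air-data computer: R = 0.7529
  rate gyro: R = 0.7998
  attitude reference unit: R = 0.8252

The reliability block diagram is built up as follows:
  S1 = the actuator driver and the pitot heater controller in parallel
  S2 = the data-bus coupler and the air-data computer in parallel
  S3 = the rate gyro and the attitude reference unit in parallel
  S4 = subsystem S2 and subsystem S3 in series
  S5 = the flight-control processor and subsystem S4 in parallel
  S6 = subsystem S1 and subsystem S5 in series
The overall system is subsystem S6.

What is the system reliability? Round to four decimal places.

Parallel (actuator driver and pitot heater controller): 1 − (1 − 0.956700)(1 − 0.817000) = 0.992076
Parallel (data-bus coupler and air-data computer): 1 − (1 − 0.834100)(1 − 0.752900) = 0.959006
Parallel (rate gyro and attitude reference unit): 1 − (1 − 0.799800)(1 − 0.825200) = 0.965005
Series ([0.959006] and [0.965005]): 0.959006 × 0.965005 = 0.925446
Parallel (flight-control processor and [0.925446]): 1 − (1 − 0.879700)(1 − 0.925446) = 0.991031
Series ([0.992076] and [0.991031]): 0.992076 × 0.991031 = 0.9832

0.9832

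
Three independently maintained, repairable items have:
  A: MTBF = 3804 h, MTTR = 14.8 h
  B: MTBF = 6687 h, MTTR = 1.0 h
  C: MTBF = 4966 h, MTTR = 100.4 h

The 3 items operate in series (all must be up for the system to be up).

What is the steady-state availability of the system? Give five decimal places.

0.97624

A(A) = MTBF/(MTBF+MTTR) = 3804/(3804+14.8) = 0.996124
A(B) = MTBF/(MTBF+MTTR) = 6687/(6687+1.0) = 0.999850
A(C) = MTBF/(MTBF+MTTR) = 4966/(4966+100.4) = 0.980183
Series availability: 0.996124 × 0.999850 × 0.980183 = 0.97624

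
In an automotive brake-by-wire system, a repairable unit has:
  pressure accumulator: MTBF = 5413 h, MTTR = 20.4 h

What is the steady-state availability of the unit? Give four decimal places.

0.9962

A(pressure accumulator) = MTBF/(MTBF+MTTR) = 5413/(5413+20.4) = 0.9962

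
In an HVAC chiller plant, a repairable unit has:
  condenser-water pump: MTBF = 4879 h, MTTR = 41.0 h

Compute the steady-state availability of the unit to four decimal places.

A(condenser-water pump) = MTBF/(MTBF+MTTR) = 4879/(4879+41.0) = 0.9917

0.9917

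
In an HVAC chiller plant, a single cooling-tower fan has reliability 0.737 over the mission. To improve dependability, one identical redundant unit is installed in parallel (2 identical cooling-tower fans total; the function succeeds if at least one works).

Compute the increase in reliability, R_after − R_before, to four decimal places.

R_before = 0.737
R_after = 1 − (1 − 0.737)^2 = 0.9308
ΔR = 0.9308 − 0.737 = 0.1938

0.1938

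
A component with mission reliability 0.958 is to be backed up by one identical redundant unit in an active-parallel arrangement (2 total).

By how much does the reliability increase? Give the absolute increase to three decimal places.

0.040

R_before = 0.958
R_after = 1 − (1 − 0.958)^2 = 0.998
ΔR = 0.998 − 0.958 = 0.040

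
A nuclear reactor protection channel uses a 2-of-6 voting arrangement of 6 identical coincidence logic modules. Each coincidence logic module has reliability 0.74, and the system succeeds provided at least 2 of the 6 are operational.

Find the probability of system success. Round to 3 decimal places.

0.994

R = Σ_{i=2}^{6} C(6,i) p^i (1−p)^{6−i} with p = 0.74
C(6,2)·0.74^2·0.26^4 = 0.03754
C(6,3)·0.74^3·0.26^3 = 0.14244
C(6,4)·0.74^4·0.26^2 = 0.30406
C(6,5)·0.74^5·0.26^1 = 0.34617
C(6,6)·0.74^6·0.26^0 = 0.16421
Sum = 0.994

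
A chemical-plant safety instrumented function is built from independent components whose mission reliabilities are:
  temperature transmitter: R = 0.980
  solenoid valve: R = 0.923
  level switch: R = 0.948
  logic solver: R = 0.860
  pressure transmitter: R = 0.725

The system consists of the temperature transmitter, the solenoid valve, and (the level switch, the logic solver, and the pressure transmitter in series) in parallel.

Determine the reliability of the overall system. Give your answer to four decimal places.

0.9994

Series (level switch, logic solver, and pressure transmitter): 0.948000 × 0.860000 × 0.725000 = 0.591078
Parallel (temperature transmitter, solenoid valve, and [0.591078]): 1 − (1 − 0.980000)(1 − 0.923000)(1 − 0.591078) = 0.9994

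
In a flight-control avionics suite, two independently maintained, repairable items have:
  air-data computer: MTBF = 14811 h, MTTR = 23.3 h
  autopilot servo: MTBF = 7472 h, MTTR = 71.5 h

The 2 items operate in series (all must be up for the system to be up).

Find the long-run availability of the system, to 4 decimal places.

0.9890

A(air-data computer) = MTBF/(MTBF+MTTR) = 14811/(14811+23.3) = 0.998429
A(autopilot servo) = MTBF/(MTBF+MTTR) = 7472/(7472+71.5) = 0.990522
Series availability: 0.998429 × 0.990522 = 0.9890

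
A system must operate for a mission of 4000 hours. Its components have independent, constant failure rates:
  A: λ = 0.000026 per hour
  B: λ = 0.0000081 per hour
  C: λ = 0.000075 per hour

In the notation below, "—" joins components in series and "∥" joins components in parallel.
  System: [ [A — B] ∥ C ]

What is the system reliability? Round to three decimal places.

0.967

R(A) = exp(−0.000026 × 4000) = 0.90123
R(B) = exp(−0.0000081 × 4000) = 0.96812
R(C) = exp(−0.000075 × 4000) = 0.74082
Series (A and B): 0.90123 × 0.96812 = 0.87250
Parallel ([0.87250] and C): 1 − (1 − 0.87250)(1 − 0.74082) = 0.967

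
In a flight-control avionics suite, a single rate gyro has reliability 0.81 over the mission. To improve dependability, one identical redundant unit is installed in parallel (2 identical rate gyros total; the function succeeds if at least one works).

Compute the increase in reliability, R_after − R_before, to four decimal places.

R_before = 0.81
R_after = 1 − (1 − 0.81)^2 = 0.9639
ΔR = 0.9639 − 0.81 = 0.1539

0.1539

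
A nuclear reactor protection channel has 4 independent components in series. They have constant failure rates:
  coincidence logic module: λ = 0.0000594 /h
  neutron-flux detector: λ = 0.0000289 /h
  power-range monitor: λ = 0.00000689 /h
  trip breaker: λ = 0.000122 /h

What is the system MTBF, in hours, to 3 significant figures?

Series of exponential components: λ_sys = Σ λ_i
λ_sys = 0.0000594 + 0.0000289 + 0.00000689 + 0.000122 = 2.1719e-04 /h
MTBF = 1 / λ_sys = 4600 h

4600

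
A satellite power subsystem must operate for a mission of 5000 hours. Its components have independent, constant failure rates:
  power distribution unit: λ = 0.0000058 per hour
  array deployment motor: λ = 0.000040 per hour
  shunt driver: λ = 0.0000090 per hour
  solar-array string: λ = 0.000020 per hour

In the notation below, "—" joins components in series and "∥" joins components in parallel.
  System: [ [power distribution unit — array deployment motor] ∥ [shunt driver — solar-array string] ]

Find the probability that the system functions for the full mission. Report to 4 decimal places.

0.9724

R(power distribution unit) = exp(−0.0000058 × 5000) = 0.971416
R(array deployment motor) = exp(−0.000040 × 5000) = 0.818731
R(shunt driver) = exp(−0.0000090 × 5000) = 0.955997
R(solar-array string) = exp(−0.000020 × 5000) = 0.904837
Series (power distribution unit and array deployment motor): 0.971416 × 0.818731 = 0.795328
Series (shunt driver and solar-array string): 0.955997 × 0.904837 = 0.865021
Parallel ([0.795328] and [0.865021]): 1 − (1 − 0.795328)(1 − 0.865021) = 0.9724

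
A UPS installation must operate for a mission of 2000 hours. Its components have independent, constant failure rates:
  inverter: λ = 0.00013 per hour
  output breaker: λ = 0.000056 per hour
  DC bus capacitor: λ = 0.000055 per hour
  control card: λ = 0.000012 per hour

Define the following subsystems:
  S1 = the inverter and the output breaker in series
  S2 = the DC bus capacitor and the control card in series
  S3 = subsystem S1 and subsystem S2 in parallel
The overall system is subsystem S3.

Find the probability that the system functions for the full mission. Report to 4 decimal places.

R(inverter) = exp(−0.00013 × 2000) = 0.771052
R(output breaker) = exp(−0.000056 × 2000) = 0.894044
R(DC bus capacitor) = exp(−0.000055 × 2000) = 0.895834
R(control card) = exp(−0.000012 × 2000) = 0.976286
Series (inverter and output breaker): 0.771052 × 0.894044 = 0.689354
Series (DC bus capacitor and control card): 0.895834 × 0.976286 = 0.874590
Parallel ([0.689354] and [0.874590]): 1 − (1 − 0.689354)(1 − 0.874590) = 0.9610

0.9610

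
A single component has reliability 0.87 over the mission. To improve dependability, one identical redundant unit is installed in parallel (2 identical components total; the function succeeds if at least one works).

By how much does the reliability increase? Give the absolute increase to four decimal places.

0.1131

R_before = 0.87
R_after = 1 − (1 − 0.87)^2 = 0.9831
ΔR = 0.9831 − 0.87 = 0.1131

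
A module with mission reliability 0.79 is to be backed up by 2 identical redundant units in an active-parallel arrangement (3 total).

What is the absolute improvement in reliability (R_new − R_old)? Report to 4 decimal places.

R_before = 0.79
R_after = 1 − (1 − 0.79)^3 = 0.9907
ΔR = 0.9907 − 0.79 = 0.2007

0.2007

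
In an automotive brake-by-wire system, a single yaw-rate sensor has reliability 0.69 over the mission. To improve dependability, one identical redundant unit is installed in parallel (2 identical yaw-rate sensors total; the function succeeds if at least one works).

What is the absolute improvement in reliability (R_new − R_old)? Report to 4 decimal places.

0.2139

R_before = 0.69
R_after = 1 − (1 − 0.69)^2 = 0.9039
ΔR = 0.9039 − 0.69 = 0.2139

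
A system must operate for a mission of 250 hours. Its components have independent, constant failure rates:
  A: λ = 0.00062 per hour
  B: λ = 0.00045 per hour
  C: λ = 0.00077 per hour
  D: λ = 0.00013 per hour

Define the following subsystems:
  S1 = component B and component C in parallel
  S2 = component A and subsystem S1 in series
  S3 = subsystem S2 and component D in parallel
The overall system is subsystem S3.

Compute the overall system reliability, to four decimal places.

0.9949

R(A) = exp(−0.00062 × 250) = 0.856415
R(B) = exp(−0.00045 × 250) = 0.893597
R(C) = exp(−0.00077 × 250) = 0.824894
R(D) = exp(−0.00013 × 250) = 0.968022
Parallel (B and C): 1 − (1 − 0.893597)(1 − 0.824894) = 0.981368
Series (A and [0.981368]): 0.856415 × 0.981368 = 0.840458
Parallel ([0.840458] and D): 1 − (1 − 0.840458)(1 − 0.968022) = 0.9949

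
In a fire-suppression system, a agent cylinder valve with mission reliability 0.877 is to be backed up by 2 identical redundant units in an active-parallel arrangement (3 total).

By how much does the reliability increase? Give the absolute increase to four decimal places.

R_before = 0.877
R_after = 1 − (1 − 0.877)^3 = 0.9981
ΔR = 0.9981 − 0.877 = 0.1211

0.1211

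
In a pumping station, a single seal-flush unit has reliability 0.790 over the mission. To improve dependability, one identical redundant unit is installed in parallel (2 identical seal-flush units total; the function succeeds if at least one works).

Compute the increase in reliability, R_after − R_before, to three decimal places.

0.166

R_before = 0.790
R_after = 1 − (1 − 0.790)^2 = 0.956
ΔR = 0.956 − 0.790 = 0.166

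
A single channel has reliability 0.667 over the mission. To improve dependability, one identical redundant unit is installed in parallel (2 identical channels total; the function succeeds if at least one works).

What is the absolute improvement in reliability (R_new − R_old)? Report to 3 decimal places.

0.222

R_before = 0.667
R_after = 1 − (1 − 0.667)^2 = 0.889
ΔR = 0.889 − 0.667 = 0.222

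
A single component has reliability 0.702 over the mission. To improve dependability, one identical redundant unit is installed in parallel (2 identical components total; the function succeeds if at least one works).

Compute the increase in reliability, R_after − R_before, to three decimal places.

R_before = 0.702
R_after = 1 − (1 − 0.702)^2 = 0.911
ΔR = 0.911 − 0.702 = 0.209

0.209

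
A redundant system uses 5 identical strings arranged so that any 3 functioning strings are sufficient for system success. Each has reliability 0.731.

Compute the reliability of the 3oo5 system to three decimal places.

0.875

R = Σ_{i=3}^{5} C(5,i) p^i (1−p)^{5−i} with p = 0.731
C(5,3)·0.731^3·0.269^2 = 0.28266
C(5,4)·0.731^4·0.269^1 = 0.38405
C(5,5)·0.731^5·0.269^0 = 0.20873
Sum = 0.875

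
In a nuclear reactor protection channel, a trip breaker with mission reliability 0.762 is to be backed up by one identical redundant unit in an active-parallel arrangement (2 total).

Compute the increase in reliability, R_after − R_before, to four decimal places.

R_before = 0.762
R_after = 1 − (1 − 0.762)^2 = 0.9434
ΔR = 0.9434 − 0.762 = 0.1814

0.1814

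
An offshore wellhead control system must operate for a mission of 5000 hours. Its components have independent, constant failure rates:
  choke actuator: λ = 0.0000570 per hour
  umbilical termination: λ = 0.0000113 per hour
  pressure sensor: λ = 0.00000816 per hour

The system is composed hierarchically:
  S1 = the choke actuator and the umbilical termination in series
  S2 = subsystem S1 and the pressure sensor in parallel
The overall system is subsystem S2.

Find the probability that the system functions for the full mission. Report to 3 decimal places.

R(choke actuator) = exp(−0.0000570 × 5000) = 0.75201
R(umbilical termination) = exp(−0.0000113 × 5000) = 0.94507
R(pressure sensor) = exp(−0.00000816 × 5000) = 0.96002
Series (choke actuator and umbilical termination): 0.75201 × 0.94507 = 0.71070
Parallel ([0.71070] and pressure sensor): 1 − (1 − 0.71070)(1 − 0.96002) = 0.988

0.988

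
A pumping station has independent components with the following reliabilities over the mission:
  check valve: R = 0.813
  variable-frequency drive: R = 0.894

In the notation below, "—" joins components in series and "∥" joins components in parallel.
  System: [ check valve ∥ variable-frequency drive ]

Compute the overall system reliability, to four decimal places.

0.9802

Parallel (check valve and variable-frequency drive): 1 − (1 − 0.813000)(1 − 0.894000) = 0.9802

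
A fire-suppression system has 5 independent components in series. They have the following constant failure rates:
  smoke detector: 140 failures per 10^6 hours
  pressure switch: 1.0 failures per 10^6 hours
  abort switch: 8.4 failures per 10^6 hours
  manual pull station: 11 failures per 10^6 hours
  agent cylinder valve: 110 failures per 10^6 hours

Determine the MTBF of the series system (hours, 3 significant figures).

Series of exponential components: λ_sys = Σ λ_i
λ_sys = 0.00014 + 0.0000010 + 0.0000084 + 0.000011 + 0.00011 = 2.7040e-04 /h
MTBF = 1 / λ_sys = 3700 h

3700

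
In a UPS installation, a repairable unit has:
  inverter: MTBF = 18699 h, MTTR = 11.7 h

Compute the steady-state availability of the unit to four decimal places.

A(inverter) = MTBF/(MTBF+MTTR) = 18699/(18699+11.7) = 0.9994

0.9994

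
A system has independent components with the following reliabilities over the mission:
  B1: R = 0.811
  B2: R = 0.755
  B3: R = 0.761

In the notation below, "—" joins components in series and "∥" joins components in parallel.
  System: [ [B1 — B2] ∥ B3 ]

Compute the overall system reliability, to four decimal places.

Series (B1 and B2): 0.811000 × 0.755000 = 0.612305
Parallel ([0.612305] and B3): 1 − (1 − 0.612305)(1 − 0.761000) = 0.9073

0.9073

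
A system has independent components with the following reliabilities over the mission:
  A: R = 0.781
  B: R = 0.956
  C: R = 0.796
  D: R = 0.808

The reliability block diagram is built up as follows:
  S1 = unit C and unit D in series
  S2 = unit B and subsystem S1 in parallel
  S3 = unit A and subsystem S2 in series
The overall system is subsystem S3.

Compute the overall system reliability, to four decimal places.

0.7687

Series (C and D): 0.796000 × 0.808000 = 0.643168
Parallel (B and [0.643168]): 1 − (1 − 0.956000)(1 − 0.643168) = 0.984299
Series (A and [0.984299]): 0.781000 × 0.984299 = 0.7687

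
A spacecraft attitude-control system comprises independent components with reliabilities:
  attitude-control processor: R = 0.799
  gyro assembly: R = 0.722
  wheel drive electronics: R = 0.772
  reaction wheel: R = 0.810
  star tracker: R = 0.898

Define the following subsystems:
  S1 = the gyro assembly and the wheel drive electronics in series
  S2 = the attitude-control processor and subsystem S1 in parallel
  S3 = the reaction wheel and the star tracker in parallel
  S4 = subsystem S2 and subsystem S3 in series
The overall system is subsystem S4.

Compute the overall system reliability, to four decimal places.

0.8934

Series (gyro assembly and wheel drive electronics): 0.722000 × 0.772000 = 0.557384
Parallel (attitude-control processor and [0.557384]): 1 − (1 − 0.799000)(1 − 0.557384) = 0.911034
Parallel (reaction wheel and star tracker): 1 − (1 − 0.810000)(1 − 0.898000) = 0.980620
Series ([0.911034] and [0.980620]): 0.911034 × 0.980620 = 0.8934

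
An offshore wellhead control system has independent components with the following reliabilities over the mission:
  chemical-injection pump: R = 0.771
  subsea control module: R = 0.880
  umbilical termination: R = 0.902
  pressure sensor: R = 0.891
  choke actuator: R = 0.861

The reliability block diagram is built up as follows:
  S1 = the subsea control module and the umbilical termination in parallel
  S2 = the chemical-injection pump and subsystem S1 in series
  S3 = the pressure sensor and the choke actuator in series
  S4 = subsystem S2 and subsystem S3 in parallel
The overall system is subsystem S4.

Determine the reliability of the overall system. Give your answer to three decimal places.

0.945

Parallel (subsea control module and umbilical termination): 1 − (1 − 0.88000)(1 − 0.90200) = 0.98824
Series (chemical-injection pump and [0.98824]): 0.77100 × 0.98824 = 0.76193
Series (pressure sensor and choke actuator): 0.89100 × 0.86100 = 0.76715
Parallel ([0.76193] and [0.76715]): 1 − (1 − 0.76193)(1 − 0.76715) = 0.945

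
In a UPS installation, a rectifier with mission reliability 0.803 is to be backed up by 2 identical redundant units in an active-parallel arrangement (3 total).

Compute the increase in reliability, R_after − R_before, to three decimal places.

R_before = 0.803
R_after = 1 − (1 − 0.803)^3 = 0.992
ΔR = 0.992 − 0.803 = 0.189

0.189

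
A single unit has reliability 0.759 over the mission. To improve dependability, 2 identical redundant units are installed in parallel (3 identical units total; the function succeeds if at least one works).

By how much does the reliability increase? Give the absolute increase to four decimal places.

R_before = 0.759
R_after = 1 − (1 − 0.759)^3 = 0.9860
ΔR = 0.9860 − 0.759 = 0.2270

0.2270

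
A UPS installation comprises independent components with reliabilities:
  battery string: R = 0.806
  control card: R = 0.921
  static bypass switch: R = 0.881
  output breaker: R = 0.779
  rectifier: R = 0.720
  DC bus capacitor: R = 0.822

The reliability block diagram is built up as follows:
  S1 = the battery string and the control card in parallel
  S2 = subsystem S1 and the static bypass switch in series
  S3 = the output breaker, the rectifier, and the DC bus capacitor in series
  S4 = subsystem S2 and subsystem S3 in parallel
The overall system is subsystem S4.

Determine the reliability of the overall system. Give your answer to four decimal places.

0.9286

Parallel (battery string and control card): 1 − (1 − 0.806000)(1 − 0.921000) = 0.984674
Series ([0.984674] and static bypass switch): 0.984674 × 0.881000 = 0.867498
Series (output breaker, rectifier, and DC bus capacitor): 0.779000 × 0.720000 × 0.822000 = 0.461043
Parallel ([0.867498] and [0.461043]): 1 − (1 − 0.867498)(1 − 0.461043) = 0.9286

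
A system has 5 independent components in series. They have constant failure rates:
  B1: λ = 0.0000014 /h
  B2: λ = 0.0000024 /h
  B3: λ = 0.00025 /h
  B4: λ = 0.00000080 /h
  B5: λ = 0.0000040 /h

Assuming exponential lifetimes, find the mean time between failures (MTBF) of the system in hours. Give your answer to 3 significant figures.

Series of exponential components: λ_sys = Σ λ_i
λ_sys = 0.0000014 + 0.0000024 + 0.00025 + 0.00000080 + 0.0000040 = 2.5860e-04 /h
MTBF = 1 / λ_sys = 3870 h

3870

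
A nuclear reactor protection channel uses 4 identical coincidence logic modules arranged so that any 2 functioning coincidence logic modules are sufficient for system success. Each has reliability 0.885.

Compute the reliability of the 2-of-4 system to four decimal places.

R = Σ_{i=2}^{4} C(4,i) p^i (1−p)^{4−i} with p = 0.885
C(4,2)·0.885^2·0.115^2 = 0.062149
C(4,3)·0.885^3·0.115^1 = 0.318851
C(4,4)·0.885^4·0.115^0 = 0.613441
Sum = 0.9944

0.9944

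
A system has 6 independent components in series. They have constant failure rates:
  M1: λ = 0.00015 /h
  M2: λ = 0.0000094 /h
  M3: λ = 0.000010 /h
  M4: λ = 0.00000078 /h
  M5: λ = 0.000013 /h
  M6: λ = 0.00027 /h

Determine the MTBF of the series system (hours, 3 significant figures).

Series of exponential components: λ_sys = Σ λ_i
λ_sys = 0.00015 + 0.0000094 + 0.000010 + 0.00000078 + 0.000013 + 0.00027 = 4.5318e-04 /h
MTBF = 1 / λ_sys = 2210 h

2210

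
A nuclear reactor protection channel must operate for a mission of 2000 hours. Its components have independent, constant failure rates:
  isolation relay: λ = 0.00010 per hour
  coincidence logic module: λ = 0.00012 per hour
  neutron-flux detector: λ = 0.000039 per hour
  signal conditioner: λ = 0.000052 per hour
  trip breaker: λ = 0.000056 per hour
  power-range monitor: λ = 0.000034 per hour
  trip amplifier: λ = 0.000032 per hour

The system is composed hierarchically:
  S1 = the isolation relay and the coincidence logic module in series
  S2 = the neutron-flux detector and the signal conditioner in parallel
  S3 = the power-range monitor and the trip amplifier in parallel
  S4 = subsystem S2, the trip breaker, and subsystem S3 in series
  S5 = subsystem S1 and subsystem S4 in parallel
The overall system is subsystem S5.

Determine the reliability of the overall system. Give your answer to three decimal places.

R(isolation relay) = exp(−0.00010 × 2000) = 0.81873
R(coincidence logic module) = exp(−0.00012 × 2000) = 0.78663
R(neutron-flux detector) = exp(−0.000039 × 2000) = 0.92496
R(signal conditioner) = exp(−0.000052 × 2000) = 0.90123
R(trip breaker) = exp(−0.000056 × 2000) = 0.89404
R(power-range monitor) = exp(−0.000034 × 2000) = 0.93426
R(trip amplifier) = exp(−0.000032 × 2000) = 0.93800
Series (isolation relay and coincidence logic module): 0.81873 × 0.78663 = 0.64404
Parallel (neutron-flux detector and signal conditioner): 1 − (1 − 0.92496)(1 − 0.90123) = 0.99259
Parallel (power-range monitor and trip amplifier): 1 − (1 − 0.93426)(1 − 0.93800) = 0.99592
Series ([0.99259], trip breaker, and [0.99592]): 0.99259 × 0.89404 × 0.99592 = 0.88379
Parallel ([0.64404] and [0.88379]): 1 − (1 − 0.64404)(1 − 0.88379) = 0.959

0.959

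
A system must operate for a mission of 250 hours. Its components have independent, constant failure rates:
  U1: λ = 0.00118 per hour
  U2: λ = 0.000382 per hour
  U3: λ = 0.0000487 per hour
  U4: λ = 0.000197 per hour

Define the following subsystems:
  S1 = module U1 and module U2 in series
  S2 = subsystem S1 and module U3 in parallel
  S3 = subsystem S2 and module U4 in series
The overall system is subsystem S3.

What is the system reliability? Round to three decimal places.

R(U1) = exp(−0.00118 × 250) = 0.74453
R(U2) = exp(−0.000382 × 250) = 0.90892
R(U3) = exp(−0.0000487 × 250) = 0.98790
R(U4) = exp(−0.000197 × 250) = 0.95194
Series (U1 and U2): 0.74453 × 0.90892 = 0.67672
Parallel ([0.67672] and U3): 1 − (1 − 0.67672)(1 − 0.98790) = 0.99609
Series ([0.99609] and U4): 0.99609 × 0.95194 = 0.948

0.948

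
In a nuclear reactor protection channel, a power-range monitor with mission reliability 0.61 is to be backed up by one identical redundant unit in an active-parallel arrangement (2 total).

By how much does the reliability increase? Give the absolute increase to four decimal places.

0.2379

R_before = 0.61
R_after = 1 − (1 − 0.61)^2 = 0.8479
ΔR = 0.8479 − 0.61 = 0.2379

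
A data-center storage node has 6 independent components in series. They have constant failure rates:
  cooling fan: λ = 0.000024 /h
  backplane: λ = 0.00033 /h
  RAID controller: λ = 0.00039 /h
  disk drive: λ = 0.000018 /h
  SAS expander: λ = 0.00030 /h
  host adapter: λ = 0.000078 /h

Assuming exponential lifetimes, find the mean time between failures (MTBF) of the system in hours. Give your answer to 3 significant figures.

Series of exponential components: λ_sys = Σ λ_i
λ_sys = 0.000024 + 0.00033 + 0.00039 + 0.000018 + 0.00030 + 0.000078 = 1.1400e-03 /h
MTBF = 1 / λ_sys = 877 h

877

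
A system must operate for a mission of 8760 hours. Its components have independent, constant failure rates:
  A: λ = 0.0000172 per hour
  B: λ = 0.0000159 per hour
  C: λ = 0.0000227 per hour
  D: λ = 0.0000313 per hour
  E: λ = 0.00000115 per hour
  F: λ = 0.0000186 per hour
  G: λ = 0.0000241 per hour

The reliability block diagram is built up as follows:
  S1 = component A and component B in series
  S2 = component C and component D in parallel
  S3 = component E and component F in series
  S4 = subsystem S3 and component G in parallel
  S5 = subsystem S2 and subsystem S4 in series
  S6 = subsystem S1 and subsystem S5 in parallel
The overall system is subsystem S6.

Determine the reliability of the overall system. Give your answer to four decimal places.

0.9818

R(A) = exp(−0.0000172 × 8760) = 0.860130
R(B) = exp(−0.0000159 × 8760) = 0.869981
R(C) = exp(−0.0000227 × 8760) = 0.819671
R(D) = exp(−0.0000313 × 8760) = 0.760189
R(E) = exp(−0.00000115 × 8760) = 0.989977
R(F) = exp(−0.0000186 × 8760) = 0.849646
R(G) = exp(−0.0000241 × 8760) = 0.809680
Series (A and B): 0.860130 × 0.869981 = 0.748297
Parallel (C and D): 1 − (1 − 0.819671)(1 − 0.760189) = 0.956755
Series (E and F): 0.989977 × 0.849646 = 0.841130
Parallel ([0.841130] and G): 1 − (1 − 0.841130)(1 − 0.809680) = 0.969764
Series ([0.956755] and [0.969764]): 0.956755 × 0.969764 = 0.927827
Parallel ([0.748297] and [0.927827]): 1 − (1 − 0.748297)(1 − 0.927827) = 0.9818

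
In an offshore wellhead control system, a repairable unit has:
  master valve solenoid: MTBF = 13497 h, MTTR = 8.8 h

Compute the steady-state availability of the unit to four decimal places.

A(master valve solenoid) = MTBF/(MTBF+MTTR) = 13497/(13497+8.8) = 0.9993

0.9993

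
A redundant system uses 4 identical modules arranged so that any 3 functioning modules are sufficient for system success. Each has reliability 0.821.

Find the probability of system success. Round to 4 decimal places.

0.8506

R = Σ_{i=3}^{4} C(4,i) p^i (1−p)^{4−i} with p = 0.821
C(4,3)·0.821^3·0.179^1 = 0.396226
C(4,4)·0.821^4·0.179^0 = 0.454331
Sum = 0.8506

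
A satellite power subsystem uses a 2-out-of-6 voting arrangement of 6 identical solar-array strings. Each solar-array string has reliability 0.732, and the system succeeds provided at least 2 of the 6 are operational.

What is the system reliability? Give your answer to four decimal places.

0.9936

R = Σ_{i=2}^{6} C(6,i) p^i (1−p)^{6−i} with p = 0.732
C(6,2)·0.732^2·0.268^4 = 0.041462
C(6,3)·0.732^3·0.268^3 = 0.150997
C(6,4)·0.732^4·0.268^2 = 0.309318
C(6,5)·0.732^5·0.268^1 = 0.337941
C(6,6)·0.732^6·0.268^0 = 0.153839
Sum = 0.9936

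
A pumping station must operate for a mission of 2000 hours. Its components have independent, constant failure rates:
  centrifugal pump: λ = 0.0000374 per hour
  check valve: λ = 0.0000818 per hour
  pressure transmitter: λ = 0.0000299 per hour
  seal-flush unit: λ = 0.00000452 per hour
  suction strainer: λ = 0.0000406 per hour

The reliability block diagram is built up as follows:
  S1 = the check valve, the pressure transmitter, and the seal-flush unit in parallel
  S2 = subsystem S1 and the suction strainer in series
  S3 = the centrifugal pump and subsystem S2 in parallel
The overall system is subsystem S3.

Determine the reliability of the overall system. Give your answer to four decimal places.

R(centrifugal pump) = exp(−0.0000374 × 2000) = 0.927929
R(check valve) = exp(−0.0000818 × 2000) = 0.849082
R(pressure transmitter) = exp(−0.0000299 × 2000) = 0.941953
R(seal-flush unit) = exp(−0.00000452 × 2000) = 0.991001
R(suction strainer) = exp(−0.0000406 × 2000) = 0.922009
Parallel (check valve, pressure transmitter, and seal-flush unit): 1 − (1 − 0.849082)(1 − 0.941953)(1 − 0.991001) = 0.999921
Series ([0.999921] and suction strainer): 0.999921 × 0.922009 = 0.921936
Parallel (centrifugal pump and [0.921936]): 1 − (1 − 0.927929)(1 − 0.921936) = 0.9944

0.9944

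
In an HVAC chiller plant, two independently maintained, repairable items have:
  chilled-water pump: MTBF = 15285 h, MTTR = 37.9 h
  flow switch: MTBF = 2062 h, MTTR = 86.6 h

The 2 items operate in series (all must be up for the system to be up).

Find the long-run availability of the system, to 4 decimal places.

A(chilled-water pump) = MTBF/(MTBF+MTTR) = 15285/(15285+37.9) = 0.997527
A(flow switch) = MTBF/(MTBF+MTTR) = 2062/(2062+86.6) = 0.959695
Series availability: 0.997527 × 0.959695 = 0.9573

0.9573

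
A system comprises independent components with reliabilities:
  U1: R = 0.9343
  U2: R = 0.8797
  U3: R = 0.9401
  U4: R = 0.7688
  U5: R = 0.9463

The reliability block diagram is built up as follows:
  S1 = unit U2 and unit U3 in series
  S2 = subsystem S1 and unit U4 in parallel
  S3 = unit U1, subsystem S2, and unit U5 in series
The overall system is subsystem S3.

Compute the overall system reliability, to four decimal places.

0.8488

Series (U2 and U3): 0.879700 × 0.940100 = 0.827006
Parallel ([0.827006] and U4): 1 − (1 − 0.827006)(1 − 0.768800) = 0.960004
Series (U1, [0.960004], and U5): 0.934300 × 0.960004 × 0.946300 = 0.8488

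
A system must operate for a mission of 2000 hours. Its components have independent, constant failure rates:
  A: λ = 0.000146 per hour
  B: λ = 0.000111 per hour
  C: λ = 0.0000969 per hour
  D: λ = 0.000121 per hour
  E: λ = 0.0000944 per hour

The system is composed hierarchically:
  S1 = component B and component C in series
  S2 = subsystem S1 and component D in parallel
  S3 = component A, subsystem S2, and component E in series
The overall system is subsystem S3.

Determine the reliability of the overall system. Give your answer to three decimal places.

0.573

R(A) = exp(−0.000146 × 2000) = 0.74677
R(B) = exp(−0.000111 × 2000) = 0.80092
R(C) = exp(−0.0000969 × 2000) = 0.82382
R(D) = exp(−0.000121 × 2000) = 0.78506
R(E) = exp(−0.0000944 × 2000) = 0.82795
Series (B and C): 0.80092 × 0.82382 = 0.65981
Parallel ([0.65981] and D): 1 − (1 − 0.65981)(1 − 0.78506) = 0.92688
Series (A, [0.92688], and E): 0.74677 × 0.92688 × 0.82795 = 0.573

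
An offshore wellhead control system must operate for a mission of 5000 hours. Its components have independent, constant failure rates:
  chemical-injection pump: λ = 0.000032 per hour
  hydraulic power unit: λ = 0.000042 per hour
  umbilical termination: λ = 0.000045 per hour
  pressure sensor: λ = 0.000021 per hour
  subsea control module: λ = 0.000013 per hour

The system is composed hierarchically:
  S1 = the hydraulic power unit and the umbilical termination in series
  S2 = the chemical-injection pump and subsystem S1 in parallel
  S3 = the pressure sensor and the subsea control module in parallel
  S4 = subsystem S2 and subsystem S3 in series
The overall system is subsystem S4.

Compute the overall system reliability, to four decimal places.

0.9419

R(chemical-injection pump) = exp(−0.000032 × 5000) = 0.852144
R(hydraulic power unit) = exp(−0.000042 × 5000) = 0.810584
R(umbilical termination) = exp(−0.000045 × 5000) = 0.798516
R(pressure sensor) = exp(−0.000021 × 5000) = 0.900325
R(subsea control module) = exp(−0.000013 × 5000) = 0.937067
Series (hydraulic power unit and umbilical termination): 0.810584 × 0.798516 = 0.647264
Parallel (chemical-injection pump and [0.647264]): 1 − (1 − 0.852144)(1 − 0.647264) = 0.947846
Parallel (pressure sensor and subsea control module): 1 − (1 − 0.900325)(1 − 0.937067) = 0.993727
Series ([0.947846] and [0.993727]): 0.947846 × 0.993727 = 0.9419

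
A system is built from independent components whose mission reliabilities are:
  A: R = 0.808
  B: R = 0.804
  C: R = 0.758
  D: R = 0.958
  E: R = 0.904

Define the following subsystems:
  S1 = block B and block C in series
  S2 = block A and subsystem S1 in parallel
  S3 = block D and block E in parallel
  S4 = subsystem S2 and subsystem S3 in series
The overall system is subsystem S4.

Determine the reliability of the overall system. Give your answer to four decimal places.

Series (B and C): 0.804000 × 0.758000 = 0.609432
Parallel (A and [0.609432]): 1 − (1 − 0.808000)(1 − 0.609432) = 0.925011
Parallel (D and E): 1 − (1 − 0.958000)(1 − 0.904000) = 0.995968
Series ([0.925011] and [0.995968]): 0.925011 × 0.995968 = 0.9213

0.9213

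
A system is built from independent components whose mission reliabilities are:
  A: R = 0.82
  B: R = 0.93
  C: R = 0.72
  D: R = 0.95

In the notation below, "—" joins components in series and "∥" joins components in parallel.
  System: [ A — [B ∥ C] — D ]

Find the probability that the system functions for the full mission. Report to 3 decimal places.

Parallel (B and C): 1 − (1 − 0.93000)(1 − 0.72000) = 0.98040
Series (A, [0.98040], and D): 0.82000 × 0.98040 × 0.95000 = 0.764

0.764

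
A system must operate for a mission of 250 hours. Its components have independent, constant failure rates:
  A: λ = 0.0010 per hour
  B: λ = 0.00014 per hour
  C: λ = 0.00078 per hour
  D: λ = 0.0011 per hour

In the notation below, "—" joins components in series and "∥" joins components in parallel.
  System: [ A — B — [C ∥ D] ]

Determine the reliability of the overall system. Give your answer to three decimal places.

R(A) = exp(−0.0010 × 250) = 0.77880
R(B) = exp(−0.00014 × 250) = 0.96561
R(C) = exp(−0.00078 × 250) = 0.82283
R(D) = exp(−0.0011 × 250) = 0.75957
Parallel (C and D): 1 − (1 − 0.82283)(1 − 0.75957) = 0.95740
Series (A, B, and [0.95740]): 0.77880 × 0.96561 × 0.95740 = 0.720

0.720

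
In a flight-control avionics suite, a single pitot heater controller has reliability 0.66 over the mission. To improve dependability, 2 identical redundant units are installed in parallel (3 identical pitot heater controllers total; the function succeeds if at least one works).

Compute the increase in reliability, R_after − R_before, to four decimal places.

R_before = 0.66
R_after = 1 − (1 − 0.66)^3 = 0.9607
ΔR = 0.9607 − 0.66 = 0.3007

0.3007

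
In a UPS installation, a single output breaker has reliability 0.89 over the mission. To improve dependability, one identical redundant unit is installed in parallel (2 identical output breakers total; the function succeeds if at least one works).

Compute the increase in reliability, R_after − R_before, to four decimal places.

R_before = 0.89
R_after = 1 − (1 − 0.89)^2 = 0.9879
ΔR = 0.9879 − 0.89 = 0.0979

0.0979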